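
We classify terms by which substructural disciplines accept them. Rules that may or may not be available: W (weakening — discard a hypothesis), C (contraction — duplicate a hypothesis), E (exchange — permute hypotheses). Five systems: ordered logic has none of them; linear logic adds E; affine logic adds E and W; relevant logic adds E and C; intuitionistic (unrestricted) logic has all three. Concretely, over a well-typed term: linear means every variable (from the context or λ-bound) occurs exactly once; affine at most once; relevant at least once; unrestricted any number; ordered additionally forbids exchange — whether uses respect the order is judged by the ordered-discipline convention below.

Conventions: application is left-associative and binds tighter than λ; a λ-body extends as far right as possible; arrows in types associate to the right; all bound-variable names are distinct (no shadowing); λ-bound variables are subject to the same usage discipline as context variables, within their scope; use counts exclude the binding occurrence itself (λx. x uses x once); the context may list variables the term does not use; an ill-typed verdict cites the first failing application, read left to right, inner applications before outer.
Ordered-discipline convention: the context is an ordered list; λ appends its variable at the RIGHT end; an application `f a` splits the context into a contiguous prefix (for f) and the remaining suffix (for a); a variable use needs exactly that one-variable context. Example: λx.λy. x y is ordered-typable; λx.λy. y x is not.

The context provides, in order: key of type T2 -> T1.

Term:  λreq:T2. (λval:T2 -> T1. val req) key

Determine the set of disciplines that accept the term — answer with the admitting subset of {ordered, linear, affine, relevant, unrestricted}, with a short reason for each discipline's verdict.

admitted in: linear, affine, relevant, unrestricted
usage: key ×1; req [bound] ×1; val [bound] ×1
use order (left to right): val, req, key
typing: well-typed at T2 -> T1
ordered ✗ (use order val, req, key needs exchange)
linear ✓ (single use per variable (key, req, val))
affine ✓ (at most one use each (key, req, val))
relevant ✓ (none of key, req, val goes unused)
unrestricted ✓ (type-checks (T2 -> T1) and nothing is barred)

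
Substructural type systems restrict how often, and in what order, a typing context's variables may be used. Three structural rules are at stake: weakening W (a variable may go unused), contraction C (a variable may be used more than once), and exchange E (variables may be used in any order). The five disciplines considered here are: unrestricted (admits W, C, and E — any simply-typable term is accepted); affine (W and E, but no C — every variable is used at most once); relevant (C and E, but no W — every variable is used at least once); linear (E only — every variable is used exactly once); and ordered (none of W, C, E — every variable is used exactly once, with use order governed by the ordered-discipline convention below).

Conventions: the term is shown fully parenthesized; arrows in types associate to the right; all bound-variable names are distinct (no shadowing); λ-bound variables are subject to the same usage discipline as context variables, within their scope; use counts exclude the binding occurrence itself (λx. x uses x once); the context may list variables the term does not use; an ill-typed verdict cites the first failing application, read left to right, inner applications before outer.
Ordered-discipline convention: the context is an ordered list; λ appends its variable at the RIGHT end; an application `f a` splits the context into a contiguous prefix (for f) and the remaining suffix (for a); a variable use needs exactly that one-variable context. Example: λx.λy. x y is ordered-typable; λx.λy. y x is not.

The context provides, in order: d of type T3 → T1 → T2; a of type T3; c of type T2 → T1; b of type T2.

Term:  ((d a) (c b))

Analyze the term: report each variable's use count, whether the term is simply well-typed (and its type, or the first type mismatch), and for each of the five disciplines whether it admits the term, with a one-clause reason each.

counts: d=1; a=1; c=1; b=1
use order (left to right): d, a, c, b
typing: ✓ — T2
ordered: ✓, d, a, c, b: once each, no exchange needed
linear: ✓, each of d, a, c, b used exactly once
affine: ✓, no duplicate uses among d, a, c, b
relevant: ✓, none of d, a, c, b goes unused
unrestricted: ✓, simply typable at T2; W, C, E all held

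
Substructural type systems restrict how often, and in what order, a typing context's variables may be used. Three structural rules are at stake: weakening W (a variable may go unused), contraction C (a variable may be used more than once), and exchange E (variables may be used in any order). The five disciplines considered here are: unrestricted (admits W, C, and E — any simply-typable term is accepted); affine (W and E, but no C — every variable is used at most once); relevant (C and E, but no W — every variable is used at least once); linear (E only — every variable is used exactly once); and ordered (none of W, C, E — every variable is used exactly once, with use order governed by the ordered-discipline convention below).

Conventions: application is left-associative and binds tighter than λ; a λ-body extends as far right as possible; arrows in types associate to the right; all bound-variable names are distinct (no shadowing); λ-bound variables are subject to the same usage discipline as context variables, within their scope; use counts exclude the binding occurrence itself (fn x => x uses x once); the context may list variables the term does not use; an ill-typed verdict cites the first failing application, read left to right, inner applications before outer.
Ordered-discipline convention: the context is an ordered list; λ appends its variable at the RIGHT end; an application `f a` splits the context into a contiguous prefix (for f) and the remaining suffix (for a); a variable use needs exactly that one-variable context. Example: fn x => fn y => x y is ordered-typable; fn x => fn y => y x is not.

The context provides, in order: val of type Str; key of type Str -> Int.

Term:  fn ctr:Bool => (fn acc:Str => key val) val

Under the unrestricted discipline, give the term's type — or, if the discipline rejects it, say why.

term : Bool -> Int
variable uses: val=2, key=1, ctr (bound)=0, acc (bound)=0
order of uses: key, val, val
typing: well-typed at Bool -> Int
across the five disciplines: ordered ✗, linear ✗, affine ✗, relevant ✗, unrestricted ✓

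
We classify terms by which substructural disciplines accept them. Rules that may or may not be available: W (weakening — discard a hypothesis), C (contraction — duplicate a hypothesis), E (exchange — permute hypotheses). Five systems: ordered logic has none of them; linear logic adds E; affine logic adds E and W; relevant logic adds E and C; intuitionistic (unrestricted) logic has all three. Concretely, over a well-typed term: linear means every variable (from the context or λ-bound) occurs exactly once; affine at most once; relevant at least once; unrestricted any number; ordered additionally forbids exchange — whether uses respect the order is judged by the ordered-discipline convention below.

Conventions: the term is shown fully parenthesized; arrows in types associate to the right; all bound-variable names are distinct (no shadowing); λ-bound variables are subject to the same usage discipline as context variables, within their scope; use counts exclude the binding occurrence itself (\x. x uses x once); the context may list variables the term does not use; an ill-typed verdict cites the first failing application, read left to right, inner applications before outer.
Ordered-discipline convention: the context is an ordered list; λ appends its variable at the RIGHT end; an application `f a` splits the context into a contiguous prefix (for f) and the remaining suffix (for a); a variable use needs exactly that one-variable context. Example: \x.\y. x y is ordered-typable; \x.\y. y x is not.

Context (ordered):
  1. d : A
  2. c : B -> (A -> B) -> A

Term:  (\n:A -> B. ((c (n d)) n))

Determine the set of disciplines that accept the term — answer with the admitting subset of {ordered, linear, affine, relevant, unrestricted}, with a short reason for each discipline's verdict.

admitted in: relevant, unrestricted
counts: d: 1×; c: 1×; n (λ-bound): 2×
left-to-right use order: c, n, d, n
typing: well-typed at (A -> B) -> A
ordered: ✗ — repeated use of n ×2
linear: ✗ — repeated use of n ×2
affine: ✗ — repeated use of n ×2
relevant: ✓ — every one of d, c, n appears
unrestricted: ✓ — typability at (A -> B) -> A is all that's needed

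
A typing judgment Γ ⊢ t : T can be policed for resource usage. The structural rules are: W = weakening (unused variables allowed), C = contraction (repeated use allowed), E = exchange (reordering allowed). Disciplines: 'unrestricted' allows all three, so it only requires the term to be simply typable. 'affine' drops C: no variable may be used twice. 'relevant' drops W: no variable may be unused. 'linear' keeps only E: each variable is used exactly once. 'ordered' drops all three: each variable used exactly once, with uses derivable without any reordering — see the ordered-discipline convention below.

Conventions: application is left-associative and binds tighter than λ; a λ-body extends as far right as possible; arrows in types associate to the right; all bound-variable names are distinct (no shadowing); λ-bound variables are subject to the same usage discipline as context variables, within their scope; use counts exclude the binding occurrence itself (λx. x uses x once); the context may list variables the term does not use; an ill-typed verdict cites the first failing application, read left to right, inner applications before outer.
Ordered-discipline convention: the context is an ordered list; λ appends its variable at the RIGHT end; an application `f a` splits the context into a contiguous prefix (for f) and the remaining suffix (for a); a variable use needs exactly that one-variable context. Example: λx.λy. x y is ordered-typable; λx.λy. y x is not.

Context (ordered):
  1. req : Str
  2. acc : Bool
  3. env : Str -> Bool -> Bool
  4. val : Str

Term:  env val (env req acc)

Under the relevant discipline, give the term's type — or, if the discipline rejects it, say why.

term : Bool
variable uses: req=1, acc=1, env=2, val=1
uses in reading order: env, val, env, req, acc
typing: ✓ — Bool
per-discipline verdicts: ordered ✗; linear ✗; affine ✗; relevant ✓; unrestricted ✓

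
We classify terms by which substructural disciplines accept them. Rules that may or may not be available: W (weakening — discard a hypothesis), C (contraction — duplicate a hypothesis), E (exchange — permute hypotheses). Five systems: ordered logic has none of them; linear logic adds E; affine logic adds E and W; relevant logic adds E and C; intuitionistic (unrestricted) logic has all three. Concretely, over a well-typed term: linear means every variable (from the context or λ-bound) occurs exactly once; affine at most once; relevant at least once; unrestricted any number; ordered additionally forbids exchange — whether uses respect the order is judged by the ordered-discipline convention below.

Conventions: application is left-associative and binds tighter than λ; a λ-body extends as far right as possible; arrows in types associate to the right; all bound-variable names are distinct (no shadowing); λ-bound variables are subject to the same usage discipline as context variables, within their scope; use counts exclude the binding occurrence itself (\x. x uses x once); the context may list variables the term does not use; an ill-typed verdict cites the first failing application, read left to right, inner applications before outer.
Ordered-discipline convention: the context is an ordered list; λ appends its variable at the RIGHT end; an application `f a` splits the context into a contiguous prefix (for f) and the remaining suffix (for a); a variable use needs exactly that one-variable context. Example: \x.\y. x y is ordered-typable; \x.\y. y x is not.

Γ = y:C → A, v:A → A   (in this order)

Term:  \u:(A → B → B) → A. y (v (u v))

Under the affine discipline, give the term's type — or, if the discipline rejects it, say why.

not well-typed under affine — fails simple typing
usage: y: 1; v: 2; u (λ-bound): 1
use order (left to right): y, v, u, v
typing: ill-typed: argument of type A → A where A → B → B is required
per-discipline verdicts: ordered ✗ | linear ✗ | affine ✗ | relevant ✗ | unrestricted ✗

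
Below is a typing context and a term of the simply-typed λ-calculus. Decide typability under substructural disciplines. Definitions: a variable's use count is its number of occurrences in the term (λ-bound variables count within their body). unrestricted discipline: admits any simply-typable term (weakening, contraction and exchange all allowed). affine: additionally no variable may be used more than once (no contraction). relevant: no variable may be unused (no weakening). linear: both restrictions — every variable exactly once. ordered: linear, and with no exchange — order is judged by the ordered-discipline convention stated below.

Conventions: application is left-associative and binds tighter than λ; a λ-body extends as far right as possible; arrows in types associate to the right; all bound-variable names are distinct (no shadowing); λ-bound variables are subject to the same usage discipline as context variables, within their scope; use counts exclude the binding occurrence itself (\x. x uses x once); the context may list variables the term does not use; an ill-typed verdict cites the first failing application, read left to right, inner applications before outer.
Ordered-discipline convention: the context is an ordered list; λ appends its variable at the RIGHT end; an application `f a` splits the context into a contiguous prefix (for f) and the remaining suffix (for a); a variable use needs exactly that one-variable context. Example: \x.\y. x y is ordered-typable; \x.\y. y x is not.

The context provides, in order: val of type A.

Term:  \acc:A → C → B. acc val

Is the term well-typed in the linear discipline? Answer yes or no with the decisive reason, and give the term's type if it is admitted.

yes — single use per variable (val, acc); term : (A → C → B) → C → B
counts: val: 1×, acc [bound]: 1×
use order (left to right): acc, val
typing: ✓ — (A → C → B) → C → B
summary: ordered ✗; linear ✓; affine ✓; relevant ✓; unrestricted ✓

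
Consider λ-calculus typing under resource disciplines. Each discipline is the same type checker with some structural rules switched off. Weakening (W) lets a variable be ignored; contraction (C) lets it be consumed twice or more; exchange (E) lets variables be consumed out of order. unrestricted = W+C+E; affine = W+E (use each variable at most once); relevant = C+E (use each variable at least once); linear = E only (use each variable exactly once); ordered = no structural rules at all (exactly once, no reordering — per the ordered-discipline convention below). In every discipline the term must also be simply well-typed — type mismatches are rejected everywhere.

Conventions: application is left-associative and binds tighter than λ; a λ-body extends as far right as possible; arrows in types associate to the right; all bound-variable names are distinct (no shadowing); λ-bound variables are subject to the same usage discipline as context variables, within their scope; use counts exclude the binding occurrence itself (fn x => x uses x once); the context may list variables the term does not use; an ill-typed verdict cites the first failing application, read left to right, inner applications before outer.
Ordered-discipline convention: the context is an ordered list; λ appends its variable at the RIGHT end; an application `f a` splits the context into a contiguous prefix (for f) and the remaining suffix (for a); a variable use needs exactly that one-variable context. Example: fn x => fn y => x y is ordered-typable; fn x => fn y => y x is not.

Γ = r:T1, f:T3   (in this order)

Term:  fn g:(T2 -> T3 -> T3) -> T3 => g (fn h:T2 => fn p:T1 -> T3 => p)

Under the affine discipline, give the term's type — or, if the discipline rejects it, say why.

not well-typed under affine — fails simple typing
variable uses: r ×0, f ×0, g [bound] ×1, h [bound] ×0, p [bound] ×1
left-to-right use order: g, p
typing: ill-typed: an application expects T2 -> T3 -> T3 but receives T2 -> (T1 -> T3) -> T1 -> T3
across the five disciplines: ordered ✗ | linear ✗ | affine ✗ | relevant ✗ | unrestricted ✗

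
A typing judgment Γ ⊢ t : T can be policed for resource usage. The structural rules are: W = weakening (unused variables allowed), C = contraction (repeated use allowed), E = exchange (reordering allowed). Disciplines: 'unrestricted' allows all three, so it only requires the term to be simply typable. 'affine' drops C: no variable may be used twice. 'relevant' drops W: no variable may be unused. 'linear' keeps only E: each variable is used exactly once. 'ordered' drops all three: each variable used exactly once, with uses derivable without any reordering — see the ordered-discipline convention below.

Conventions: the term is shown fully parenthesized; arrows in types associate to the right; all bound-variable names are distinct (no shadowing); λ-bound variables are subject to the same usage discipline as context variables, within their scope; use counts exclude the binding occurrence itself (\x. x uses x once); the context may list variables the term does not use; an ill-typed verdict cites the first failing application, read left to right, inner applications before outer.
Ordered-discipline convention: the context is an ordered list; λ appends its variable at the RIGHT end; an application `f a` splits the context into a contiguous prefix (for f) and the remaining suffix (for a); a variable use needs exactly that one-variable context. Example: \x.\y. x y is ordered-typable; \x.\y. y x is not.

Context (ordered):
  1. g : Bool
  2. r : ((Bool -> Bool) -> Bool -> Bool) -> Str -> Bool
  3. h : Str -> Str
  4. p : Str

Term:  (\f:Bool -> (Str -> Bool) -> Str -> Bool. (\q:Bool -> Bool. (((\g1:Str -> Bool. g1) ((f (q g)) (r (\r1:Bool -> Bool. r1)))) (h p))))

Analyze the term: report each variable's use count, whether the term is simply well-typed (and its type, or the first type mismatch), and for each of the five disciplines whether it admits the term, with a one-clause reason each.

use counts: g: 1×, r: 1×, h: 1×, p: 1×, f (bound): 1×, q (bound): 1×, g1 (bound): 1×, r1 (bound): 1×
use order (left to right): g1, f, q, g, r, r1, h, p
typing: well-typed at (Bool -> (Str -> Bool) -> Str -> Bool) -> (Bool -> Bool) -> Bool
ordered ✗ (needs exchange: uses follow g1, f, q, g, r, r1, h, p)
linear ✓ (single use per variable (g, r, h, p, f, q, g1, r1))
affine ✓ (no duplicate uses among g, r, h, p, f, q, g1, r1)
relevant ✓ (none of g, r, h, p, f, q, g1, r1 goes unused)
unrestricted ✓ (type-checks ((Bool -> (Str -> Bool) -> Str -> Bool) -> (Bool -> Bool) -> Bool) and nothing is barred)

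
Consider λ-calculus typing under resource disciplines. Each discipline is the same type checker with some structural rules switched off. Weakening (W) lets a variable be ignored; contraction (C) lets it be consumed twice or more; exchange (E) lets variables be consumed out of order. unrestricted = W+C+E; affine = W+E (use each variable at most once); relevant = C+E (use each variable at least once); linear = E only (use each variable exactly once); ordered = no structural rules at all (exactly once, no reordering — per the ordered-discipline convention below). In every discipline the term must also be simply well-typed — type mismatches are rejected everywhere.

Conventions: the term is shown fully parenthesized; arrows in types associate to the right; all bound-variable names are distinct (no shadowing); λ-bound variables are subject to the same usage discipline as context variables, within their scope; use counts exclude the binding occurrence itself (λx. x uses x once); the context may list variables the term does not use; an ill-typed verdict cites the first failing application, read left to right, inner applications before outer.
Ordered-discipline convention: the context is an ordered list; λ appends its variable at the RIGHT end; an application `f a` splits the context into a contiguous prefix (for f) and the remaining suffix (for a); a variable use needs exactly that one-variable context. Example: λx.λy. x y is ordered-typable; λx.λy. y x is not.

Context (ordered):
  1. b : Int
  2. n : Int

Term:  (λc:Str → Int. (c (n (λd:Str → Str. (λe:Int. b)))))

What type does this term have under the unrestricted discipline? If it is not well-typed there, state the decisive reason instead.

not well-typed under unrestricted — fails simple typing
counts: b ×1; n ×1; c (λ-bound) ×1; d (λ-bound) ×0; e (λ-bound) ×0
use order (left to right): c, n, b
typing: ill-typed: non-arrow in function slot: Int
across the five disciplines: ordered ✗ | linear ✗ | affine ✗ | relevant ✗ | unrestricted ✗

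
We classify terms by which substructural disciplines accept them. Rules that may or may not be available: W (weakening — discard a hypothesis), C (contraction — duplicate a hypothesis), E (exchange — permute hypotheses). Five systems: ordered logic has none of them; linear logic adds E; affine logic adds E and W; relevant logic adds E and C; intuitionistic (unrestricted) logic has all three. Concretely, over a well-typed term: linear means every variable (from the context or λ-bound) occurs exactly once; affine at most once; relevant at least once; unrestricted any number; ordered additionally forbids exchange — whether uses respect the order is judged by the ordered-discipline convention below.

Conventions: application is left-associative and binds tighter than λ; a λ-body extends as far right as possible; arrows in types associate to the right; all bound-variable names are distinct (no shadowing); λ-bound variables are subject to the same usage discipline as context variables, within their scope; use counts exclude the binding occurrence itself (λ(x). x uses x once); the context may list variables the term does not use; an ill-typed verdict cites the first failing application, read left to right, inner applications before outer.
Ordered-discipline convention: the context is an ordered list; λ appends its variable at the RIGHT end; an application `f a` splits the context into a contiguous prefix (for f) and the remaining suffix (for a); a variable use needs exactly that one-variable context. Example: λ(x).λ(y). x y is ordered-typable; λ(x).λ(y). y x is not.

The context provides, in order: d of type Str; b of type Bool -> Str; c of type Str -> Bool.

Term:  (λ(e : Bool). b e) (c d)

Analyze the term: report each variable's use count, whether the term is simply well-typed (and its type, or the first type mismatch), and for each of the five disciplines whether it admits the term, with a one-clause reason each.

counts: d: 1×, b: 1×, c: 1×, e [bound]: 1×
use order (left to right): b, e, c, d
typing: ✓ — Str
ordered: ✗ — needs exchange: uses follow b, e, c, d
linear: ✓ — single use per variable (d, b, c, e)
affine: ✓ — d, b, c, e: no repeats, contraction unneeded
relevant: ✓ — at least one use each (d, b, c, e)
unrestricted: ✓ — well-typed at Str; no restrictions here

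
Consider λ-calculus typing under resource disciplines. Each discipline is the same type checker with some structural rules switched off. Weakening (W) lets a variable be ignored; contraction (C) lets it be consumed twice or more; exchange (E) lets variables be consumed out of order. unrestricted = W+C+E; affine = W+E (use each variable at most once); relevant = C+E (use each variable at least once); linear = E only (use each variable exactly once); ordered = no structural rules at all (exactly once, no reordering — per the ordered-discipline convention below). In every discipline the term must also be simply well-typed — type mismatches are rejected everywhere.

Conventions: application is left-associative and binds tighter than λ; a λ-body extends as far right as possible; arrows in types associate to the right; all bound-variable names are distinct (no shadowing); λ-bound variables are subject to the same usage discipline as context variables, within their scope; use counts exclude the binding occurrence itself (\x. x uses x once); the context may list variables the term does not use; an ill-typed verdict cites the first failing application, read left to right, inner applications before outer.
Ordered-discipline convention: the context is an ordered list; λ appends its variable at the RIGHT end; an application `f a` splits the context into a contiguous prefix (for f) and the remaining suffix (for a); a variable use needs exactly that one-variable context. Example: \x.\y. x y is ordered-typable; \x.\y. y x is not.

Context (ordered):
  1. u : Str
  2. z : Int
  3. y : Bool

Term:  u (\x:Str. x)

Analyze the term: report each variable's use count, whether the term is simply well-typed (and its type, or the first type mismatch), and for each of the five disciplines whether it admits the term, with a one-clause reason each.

use counts: u=1, z=0, y=0, x [bound]=1
use order (left to right): u, x
typing: ill-typed: non-function type Str applied to an argument
ordered: ✗, fails simple typing
linear: ✗, a type mismatch blocks all five
affine: ✗, the type mismatch rejects it
relevant: ✗, not simply typable
unrestricted: ✗, fails simple typing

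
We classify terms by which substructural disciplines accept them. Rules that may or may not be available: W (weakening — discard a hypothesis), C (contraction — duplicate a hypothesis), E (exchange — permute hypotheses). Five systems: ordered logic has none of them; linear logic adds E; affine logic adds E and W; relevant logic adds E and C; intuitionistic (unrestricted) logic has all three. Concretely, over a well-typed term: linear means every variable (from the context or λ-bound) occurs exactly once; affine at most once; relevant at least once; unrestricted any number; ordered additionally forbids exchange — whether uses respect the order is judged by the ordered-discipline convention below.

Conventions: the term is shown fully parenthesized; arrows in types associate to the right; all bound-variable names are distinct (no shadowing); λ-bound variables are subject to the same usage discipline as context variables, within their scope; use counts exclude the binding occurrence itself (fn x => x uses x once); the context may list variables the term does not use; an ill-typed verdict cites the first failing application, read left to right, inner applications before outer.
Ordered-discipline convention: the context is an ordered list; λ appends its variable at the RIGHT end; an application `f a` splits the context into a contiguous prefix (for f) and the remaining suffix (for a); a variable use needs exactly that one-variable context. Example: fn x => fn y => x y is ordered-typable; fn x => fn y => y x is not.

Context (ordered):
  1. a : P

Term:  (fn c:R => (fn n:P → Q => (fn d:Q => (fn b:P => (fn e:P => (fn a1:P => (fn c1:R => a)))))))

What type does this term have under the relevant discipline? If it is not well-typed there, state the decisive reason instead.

not well-typed under relevant — c, n, d, b, e, a1, c1 never used (weakening)
usage: a=1, c (λ-bound)=0, n (λ-bound)=0, d (λ-bound)=0, b (λ-bound)=0, e (λ-bound)=0, a1 (λ-bound)=0, c1 (λ-bound)=0
uses in reading order: a
typing: ✓ — R → (P → Q) → Q → P → P → P → R → P
per-discipline verdicts: ordered ✗ | linear ✗ | affine ✓ | relevant ✗ | unrestricted ✓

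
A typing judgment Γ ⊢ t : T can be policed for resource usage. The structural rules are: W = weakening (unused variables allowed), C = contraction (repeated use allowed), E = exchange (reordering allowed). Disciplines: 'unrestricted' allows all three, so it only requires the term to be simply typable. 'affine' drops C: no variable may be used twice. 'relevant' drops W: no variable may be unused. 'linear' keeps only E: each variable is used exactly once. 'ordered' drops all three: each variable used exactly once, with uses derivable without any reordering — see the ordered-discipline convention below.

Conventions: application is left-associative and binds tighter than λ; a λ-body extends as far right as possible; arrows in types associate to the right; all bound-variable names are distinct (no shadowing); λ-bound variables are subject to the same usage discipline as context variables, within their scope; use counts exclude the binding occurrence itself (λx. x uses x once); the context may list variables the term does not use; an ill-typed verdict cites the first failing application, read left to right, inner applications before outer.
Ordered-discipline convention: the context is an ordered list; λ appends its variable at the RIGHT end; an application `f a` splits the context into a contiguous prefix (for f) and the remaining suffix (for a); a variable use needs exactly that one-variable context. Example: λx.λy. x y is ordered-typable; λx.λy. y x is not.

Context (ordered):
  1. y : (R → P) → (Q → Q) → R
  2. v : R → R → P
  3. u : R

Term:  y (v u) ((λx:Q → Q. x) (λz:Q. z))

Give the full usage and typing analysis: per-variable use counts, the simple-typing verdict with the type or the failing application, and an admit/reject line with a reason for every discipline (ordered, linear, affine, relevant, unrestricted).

variable uses: y=1, v=1, u=1, x (bound)=1, z (bound)=1
order of uses: y, v, u, x, z
typing: well-typed — term : R
ordered ✓ (y, v, u, x, z: once each, no exchange needed)
linear ✓ (each of y, v, u, x, z used exactly once)
affine ✓ (y, v, u, x, z: no repeats, contraction unneeded)
relevant ✓ (every one of y, v, u, x, z appears)
unrestricted ✓ (type-checks (R) and nothing is barred)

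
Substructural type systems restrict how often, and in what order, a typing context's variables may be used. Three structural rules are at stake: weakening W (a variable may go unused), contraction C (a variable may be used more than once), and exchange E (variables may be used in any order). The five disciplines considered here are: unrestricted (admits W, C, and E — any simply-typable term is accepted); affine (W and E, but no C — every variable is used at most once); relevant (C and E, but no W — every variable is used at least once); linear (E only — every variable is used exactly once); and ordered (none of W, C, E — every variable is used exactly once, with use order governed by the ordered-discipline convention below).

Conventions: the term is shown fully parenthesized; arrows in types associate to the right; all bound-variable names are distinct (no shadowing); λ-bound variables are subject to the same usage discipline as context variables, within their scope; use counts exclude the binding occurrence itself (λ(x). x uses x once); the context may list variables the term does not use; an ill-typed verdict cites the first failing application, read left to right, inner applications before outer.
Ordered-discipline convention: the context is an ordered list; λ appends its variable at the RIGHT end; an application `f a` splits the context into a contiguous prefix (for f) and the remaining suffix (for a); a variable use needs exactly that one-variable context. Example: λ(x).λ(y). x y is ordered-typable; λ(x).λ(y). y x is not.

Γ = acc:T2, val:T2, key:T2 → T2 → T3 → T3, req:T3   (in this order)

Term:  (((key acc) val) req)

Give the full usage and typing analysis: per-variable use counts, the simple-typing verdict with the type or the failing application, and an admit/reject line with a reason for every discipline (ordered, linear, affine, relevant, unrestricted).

counts: acc ×1; val ×1; key ×1; req ×1
use order (left to right): key, acc, val, req
typing: ✓ — T3
ordered: ✗ — needs exchange: uses follow key, acc, val, req
linear: ✓ — single use per variable (acc, val, key, req)
affine: ✓ — none of acc, val, key, req used more than once
relevant: ✓ — acc, val, key, req: all used, weakening unneeded
unrestricted: ✓ — simply typable at T3; W, C, E all held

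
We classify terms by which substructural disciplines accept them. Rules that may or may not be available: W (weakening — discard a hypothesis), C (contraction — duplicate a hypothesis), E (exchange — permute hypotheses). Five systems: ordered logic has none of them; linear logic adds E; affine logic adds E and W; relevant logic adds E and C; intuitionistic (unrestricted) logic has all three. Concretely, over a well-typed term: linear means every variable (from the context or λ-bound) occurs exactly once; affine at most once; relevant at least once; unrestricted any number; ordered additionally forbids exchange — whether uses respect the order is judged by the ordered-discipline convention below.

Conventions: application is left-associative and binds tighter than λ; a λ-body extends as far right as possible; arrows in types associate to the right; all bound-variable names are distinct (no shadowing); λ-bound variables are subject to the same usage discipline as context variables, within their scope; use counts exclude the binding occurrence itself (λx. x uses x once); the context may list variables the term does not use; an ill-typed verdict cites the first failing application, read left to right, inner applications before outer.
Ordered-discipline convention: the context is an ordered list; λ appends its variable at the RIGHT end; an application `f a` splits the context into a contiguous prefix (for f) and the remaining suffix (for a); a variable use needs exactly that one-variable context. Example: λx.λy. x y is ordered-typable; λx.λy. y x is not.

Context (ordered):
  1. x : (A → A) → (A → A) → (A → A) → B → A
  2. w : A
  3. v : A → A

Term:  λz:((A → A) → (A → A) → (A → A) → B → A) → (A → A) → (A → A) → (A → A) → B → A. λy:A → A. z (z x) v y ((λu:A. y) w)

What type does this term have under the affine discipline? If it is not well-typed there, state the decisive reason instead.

not well-typed under affine — uses contraction: z ×2, y ×2
counts: x: 1; w: 1; v: 1; z (bound): 2; y (bound): 2; u (bound): 0
use order (left to right): z, z, x, v, y, y, w
typing: the term checks, with type (((A → A) → (A → A) → (A → A) → B → A) → (A → A) → (A → A) → (A → A) → B → A) → (A → A) → B → A
per-discipline verdicts: ordered ✗, linear ✗, affine ✗, relevant ✗, unrestricted ✓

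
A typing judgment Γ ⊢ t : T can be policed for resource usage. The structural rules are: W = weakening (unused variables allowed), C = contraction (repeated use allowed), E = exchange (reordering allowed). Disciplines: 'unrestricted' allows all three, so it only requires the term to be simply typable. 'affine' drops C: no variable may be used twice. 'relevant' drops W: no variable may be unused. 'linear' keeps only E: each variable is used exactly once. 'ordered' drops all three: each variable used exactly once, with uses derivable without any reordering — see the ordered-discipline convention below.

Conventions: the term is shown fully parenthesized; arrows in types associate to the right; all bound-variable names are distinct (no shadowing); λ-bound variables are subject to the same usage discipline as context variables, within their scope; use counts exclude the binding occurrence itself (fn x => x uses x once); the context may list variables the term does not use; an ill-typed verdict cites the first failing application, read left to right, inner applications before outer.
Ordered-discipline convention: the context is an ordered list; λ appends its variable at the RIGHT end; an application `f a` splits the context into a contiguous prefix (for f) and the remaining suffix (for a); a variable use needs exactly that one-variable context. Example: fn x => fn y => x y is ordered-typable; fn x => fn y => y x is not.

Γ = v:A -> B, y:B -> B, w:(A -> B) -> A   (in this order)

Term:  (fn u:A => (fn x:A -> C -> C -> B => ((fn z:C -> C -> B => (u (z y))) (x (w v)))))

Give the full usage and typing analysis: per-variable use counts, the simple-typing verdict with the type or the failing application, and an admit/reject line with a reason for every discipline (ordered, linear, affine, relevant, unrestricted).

use counts: v ×1, y ×1, w ×1, u [bound] ×1, x [bound] ×1, z [bound] ×1
order of uses: u, z, y, x, w, v
typing: ill-typed: argument of type B -> B where C is required
ordered ✗ (not simply typable)
linear ✗ (fails simple typing)
affine ✗ (a type mismatch blocks all five)
relevant ✗ (the type mismatch rejects it)
unrestricted ✗ (not simply typable)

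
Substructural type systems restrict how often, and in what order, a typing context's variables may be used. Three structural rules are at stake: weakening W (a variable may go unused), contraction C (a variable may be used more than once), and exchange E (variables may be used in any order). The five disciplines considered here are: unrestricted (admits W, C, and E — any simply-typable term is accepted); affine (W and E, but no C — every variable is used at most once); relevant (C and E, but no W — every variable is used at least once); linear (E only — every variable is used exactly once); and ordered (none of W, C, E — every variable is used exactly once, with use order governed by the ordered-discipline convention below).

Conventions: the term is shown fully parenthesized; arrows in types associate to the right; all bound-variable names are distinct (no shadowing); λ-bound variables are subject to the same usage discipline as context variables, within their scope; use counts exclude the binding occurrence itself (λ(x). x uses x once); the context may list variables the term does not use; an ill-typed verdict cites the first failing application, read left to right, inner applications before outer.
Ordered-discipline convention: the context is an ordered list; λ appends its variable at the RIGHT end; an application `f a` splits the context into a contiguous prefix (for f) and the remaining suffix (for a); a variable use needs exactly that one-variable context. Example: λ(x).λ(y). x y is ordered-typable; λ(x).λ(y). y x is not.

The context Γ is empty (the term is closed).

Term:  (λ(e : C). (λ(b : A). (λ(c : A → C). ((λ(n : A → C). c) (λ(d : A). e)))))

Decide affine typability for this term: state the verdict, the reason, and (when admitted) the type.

yes — e, b, c, n, d: no repeats, contraction unneeded; term : C → A → (A → C) → A → C
counts: e (bound): 1×; b (bound): 0×; c (bound): 1×; n (bound): 0×; d (bound): 0×
order of uses: c, e
typing: ✓ — C → A → (A → C) → A → C
summary: ordered ✗ · linear ✗ · affine ✓ · relevant ✗ · unrestricted ✓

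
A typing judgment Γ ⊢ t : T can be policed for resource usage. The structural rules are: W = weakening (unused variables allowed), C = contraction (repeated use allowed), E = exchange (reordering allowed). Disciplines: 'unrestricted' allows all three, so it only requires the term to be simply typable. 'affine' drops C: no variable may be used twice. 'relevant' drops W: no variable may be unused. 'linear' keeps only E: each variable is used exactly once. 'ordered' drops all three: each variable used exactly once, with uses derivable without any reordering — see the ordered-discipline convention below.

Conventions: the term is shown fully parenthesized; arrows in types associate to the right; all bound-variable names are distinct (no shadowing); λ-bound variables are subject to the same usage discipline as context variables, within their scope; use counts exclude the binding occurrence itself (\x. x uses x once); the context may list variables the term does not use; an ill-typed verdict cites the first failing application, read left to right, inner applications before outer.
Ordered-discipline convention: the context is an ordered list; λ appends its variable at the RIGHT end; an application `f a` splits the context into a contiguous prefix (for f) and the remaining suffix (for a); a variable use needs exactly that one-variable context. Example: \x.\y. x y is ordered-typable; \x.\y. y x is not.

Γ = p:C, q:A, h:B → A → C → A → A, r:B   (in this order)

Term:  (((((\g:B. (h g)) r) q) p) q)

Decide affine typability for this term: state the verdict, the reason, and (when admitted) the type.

no — q ×2 used more than once (contraction)
use counts: p=1; q=2; h=1; r=1; g [bound]=1
uses in reading order: h, g, r, q, p, q
typing: well-typed — term : A
per-discipline verdicts: ordered ✗ · linear ✗ · affine ✗ · relevant ✓ · unrestricted ✓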